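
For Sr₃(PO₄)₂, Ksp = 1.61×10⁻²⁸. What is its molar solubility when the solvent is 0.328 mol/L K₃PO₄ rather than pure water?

Sr₃(PO₄)₂(s) ⇌ 3 Sr²⁺(aq) + 2 PO₄³⁻(aq)
The solution already contains PO₄³⁻ at 0.328 mol/L. Let s be the molar solubility of Sr₃(PO₄)₂.
[PO₄³⁻] ≈ 0.328 mol/L (common ion dominates); [Sr²⁺] = 3s.
Ksp = [Sr²⁺]^3[PO₄³⁻]^2 = (3s)^3(0.328)^2
(3s)^3 = 1.61×10⁻²⁸ / (0.328)^2 = 1.50×10⁻²⁷
s = 3.81×10⁻¹⁰ mol/L

3.81×10⁻¹⁰ M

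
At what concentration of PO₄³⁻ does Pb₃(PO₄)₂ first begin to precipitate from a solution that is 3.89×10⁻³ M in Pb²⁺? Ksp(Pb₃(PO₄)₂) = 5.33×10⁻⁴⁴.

9.52×10⁻¹⁹ M

Precipitation of each salt begins when its ion product equals Ksp.
Pb₃(PO₄)₂(s) ⇌ 3 Pb²⁺(aq) + 2 PO₄³⁻(aq)
Ksp = [Pb²⁺]^3[PO₄³⁻]^2 = [PO₄³⁻]^2(3.89×10⁻³)^3
[PO₄³⁻]^2 = 5.33×10⁻⁴⁴ / (3.89×10⁻³)^3 = 9.05×10⁻³⁷
[PO₄³⁻] = 9.52×10⁻¹⁹ M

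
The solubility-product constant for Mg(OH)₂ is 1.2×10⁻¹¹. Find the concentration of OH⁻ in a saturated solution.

2.9×10⁻⁴ M

Mg(OH)₂(s) ⇌ Mg²⁺(aq) + 2 OH⁻(aq)
For each mole of Mg(OH)₂ that dissolves per liter, [Mg²⁺] = s and [OH⁻] = 2s; let s denote this solubility.
Ksp = [Mg²⁺][OH⁻]^2 = s · (2s)^2 = 4s^3 = 1.2×10⁻¹¹
s = 1.4×10⁻⁴ M
[OH⁻] = 2s = 2.9×10⁻⁴ M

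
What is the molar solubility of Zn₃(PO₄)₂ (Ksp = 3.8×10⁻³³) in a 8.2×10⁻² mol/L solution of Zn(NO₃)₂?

1.3×10⁻¹⁵ M

Zn₃(PO₄)₂(s) ⇌ 3 Zn²⁺(aq) + 2 PO₄³⁻(aq)
Let s be the solubility of Zn₃(PO₄)₂ here. The common ion gives [Zn²⁺] ≈ 8.2×10⁻² mol/L, and [PO₄³⁻] = 2s.
Ksp = [Zn²⁺]^3[PO₄³⁻]^2 = (8.2×10⁻²)^3(2s)^2
(2s)^2 = 3.8×10⁻³³ / (8.2×10⁻²)^3 = 6.9×10⁻³⁰
s = 1.3×10⁻¹⁵ mol/L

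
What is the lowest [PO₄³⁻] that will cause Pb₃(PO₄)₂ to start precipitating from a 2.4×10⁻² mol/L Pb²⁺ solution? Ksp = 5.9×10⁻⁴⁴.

The threshold for precipitation is Q = Ksp.
Pb₃(PO₄)₂(s) ⇌ 3 Pb²⁺(aq) + 2 PO₄³⁻(aq)
Ksp = [Pb²⁺]^3[PO₄³⁻]^2 = [PO₄³⁻]^2(2.4×10⁻²)^3
[PO₄³⁻]^2 = 5.9×10⁻⁴⁴ / (2.4×10⁻²)^3 = 4.3×10⁻³⁹
[PO₄³⁻] = 6.5×10⁻²⁰ mol/L

6.5×10⁻²⁰ M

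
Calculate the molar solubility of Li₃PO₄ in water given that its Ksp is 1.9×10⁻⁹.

Li₃PO₄(s) ⇌ 3 Li⁺(aq) + PO₄³⁻(aq)
Call the molar solubility s, so that [Li⁺] = 3s and [PO₄³⁻] = s.
Ksp = [Li⁺]^3[PO₄³⁻] = (3s)^3 · s = 27s^4
27s^4 = 1.9×10⁻⁹  ⇒  s^4 = 7.0×10⁻¹¹
Taking the 4th root, s = 2.9×10⁻³ mol L⁻¹.

2.9×10⁻³ M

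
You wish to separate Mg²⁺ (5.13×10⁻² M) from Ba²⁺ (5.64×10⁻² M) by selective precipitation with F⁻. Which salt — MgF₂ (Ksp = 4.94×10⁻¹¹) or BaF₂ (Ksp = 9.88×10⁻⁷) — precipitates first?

The threshold for precipitation is Q = Ksp.
For MgF₂: [F⁻] = (Ksp/[Mg²⁺])^(1/2) = 3.10×10⁻⁵ M
For BaF₂: [F⁻] = (Ksp/[Ba²⁺])^(1/2) = 4.19×10⁻³ M
The smaller threshold [F⁻] is reached first, so MgF₂ precipitates first.

MgF₂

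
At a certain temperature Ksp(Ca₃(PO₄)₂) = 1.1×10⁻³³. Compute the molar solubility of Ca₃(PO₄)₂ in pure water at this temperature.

1.0×10⁻⁷ M

Ca₃(PO₄)₂(s) ⇌ 3 Ca²⁺(aq) + 2 PO₄³⁻(aq)
Let s be the molar solubility. Then [Ca²⁺] = 3s and [PO₄³⁻] = 2s.
Ksp = [Ca²⁺]^3[PO₄³⁻]^2 = (3s)^3 · (2s)^2 = 108s^5
108s^5 = 1.1×10⁻³³  ⇒  s^5 = 1.0×10⁻³⁵
s = 1.0×10⁻⁷ M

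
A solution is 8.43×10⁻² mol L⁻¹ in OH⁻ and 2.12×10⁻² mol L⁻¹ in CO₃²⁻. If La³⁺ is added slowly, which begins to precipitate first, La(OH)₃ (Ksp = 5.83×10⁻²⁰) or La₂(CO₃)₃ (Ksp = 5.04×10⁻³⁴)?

Precipitation of each salt begins when its ion product equals Ksp.
For La(OH)₃: [La³⁺] = (Ksp/[OH⁻]^3) = 9.73×10⁻¹⁷ mol L⁻¹
For La₂(CO₃)₃: [La³⁺] = (Ksp/[CO₃²⁻]^3)^(1/2) = 7.27×10⁻¹⁵ mol L⁻¹
Since La(OH)₃ needs less La³⁺ to reach saturation, it precipitates first.

La(OH)₃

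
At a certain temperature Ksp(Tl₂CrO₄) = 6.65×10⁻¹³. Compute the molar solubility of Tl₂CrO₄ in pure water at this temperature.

5.50×10⁻⁵ M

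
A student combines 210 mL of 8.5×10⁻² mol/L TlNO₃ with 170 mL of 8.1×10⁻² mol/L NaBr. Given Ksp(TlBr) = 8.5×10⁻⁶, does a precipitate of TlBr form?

Yes

Total volume after mixing = 210 + 170 = 380 mL.
[Tl⁺] = (8.5×10⁻²)(210)/380 = 4.7×10⁻² mol/L
[Br⁻] = (8.1×10⁻²)(170)/380 = 3.6×10⁻² mol/L
Q = [Tl⁺][Br⁻] = 1.7×10⁻³
Q = 1.7×10⁻³ > Ksp = 8.5×10⁻⁶, so the solution is supersaturated and TlBr precipitates.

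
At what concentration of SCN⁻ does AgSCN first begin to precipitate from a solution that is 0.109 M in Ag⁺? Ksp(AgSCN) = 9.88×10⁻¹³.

9.06×10⁻¹² M

The threshold for precipitation is Q = Ksp.
AgSCN(s) ⇌ Ag⁺(aq) + SCN⁻(aq)
Ksp = [Ag⁺][SCN⁻] = [SCN⁻](0.109)
[SCN⁻] = 9.88×10⁻¹³ / (0.109) = 9.06×10⁻¹²
[SCN⁻] = 9.06×10⁻¹² M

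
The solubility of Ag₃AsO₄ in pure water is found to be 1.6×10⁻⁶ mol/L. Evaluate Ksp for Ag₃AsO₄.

Ksp = 1.8×10⁻²²

Ag₃AsO₄(s) ⇌ 3 Ag⁺(aq) + AsO₄³⁻(aq)
For each mole of Ag₃AsO₄ that dissolves per liter, [Ag⁺] = 3s and [AsO₄³⁻] = s; let s denote this solubility.
Ksp = [Ag⁺]^3[AsO₄³⁻] = (3s)^3 · s = 27s^4
Ksp = 27 × (1.6×10⁻⁶)^4 = 1.8×10⁻²²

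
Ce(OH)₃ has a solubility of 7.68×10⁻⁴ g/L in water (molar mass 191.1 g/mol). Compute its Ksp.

Ksp = 7.04×10⁻²¹

s = (7.68×10⁻⁴ g L⁻¹)/(191.1 g mol⁻¹) = 4.0188×10⁻⁶ M
Ce(OH)₃(s) ⇌ Ce³⁺(aq) + 3 OH⁻(aq)
If s mol/L of Ce(OH)₃ dissolves, [Ce³⁺] = s and [OH⁻] = 3s.
Ksp = [Ce³⁺][OH⁻]^3 = s · (3s)^3 = 27s^4
Ksp = 27 × (4.0188×10⁻⁶)^4 = 7.04×10⁻²¹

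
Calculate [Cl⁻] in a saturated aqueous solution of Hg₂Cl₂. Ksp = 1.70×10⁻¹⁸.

Hg₂Cl₂(s) ⇌ Hg₂²⁺(aq) + 2 Cl⁻(aq)
With molar solubility s: [Hg₂²⁺] = s, [Cl⁻] = 2s.
Ksp = [Hg₂²⁺][Cl⁻]^2 = s · (2s)^2 = 4s^3 = 1.70×10⁻¹⁸
s = 7.52×10⁻⁷ M
[Cl⁻] = 2s = 1.50×10⁻⁶ M

1.50×10⁻⁶ M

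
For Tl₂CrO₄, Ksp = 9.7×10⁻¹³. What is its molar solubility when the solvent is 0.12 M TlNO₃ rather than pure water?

Tl₂CrO₄(s) ⇌ 2 Tl⁺(aq) + CrO₄²⁻(aq)
Let s be the solubility of Tl₂CrO₄ here. The common ion gives [Tl⁺] ≈ 0.12 M, and [CrO₄²⁻] = s.
Ksp = [Tl⁺]^2[CrO₄²⁻] = (0.12)^2s
s = 9.7×10⁻¹³ / (0.12)^2 = 6.7×10⁻¹¹
s = 6.7×10⁻¹¹ M

6.7×10⁻¹¹ M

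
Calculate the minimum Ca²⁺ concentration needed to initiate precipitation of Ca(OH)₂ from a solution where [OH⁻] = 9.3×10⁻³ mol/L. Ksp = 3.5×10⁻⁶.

4.0×10⁻² M

Precipitation of each salt begins when its ion product equals Ksp.
Ca(OH)₂(s) ⇌ Ca²⁺(aq) + 2 OH⁻(aq)
Ksp = [Ca²⁺][OH⁻]^2 = [Ca²⁺](9.3×10⁻³)^2
[Ca²⁺] = 3.5×10⁻⁶ / (9.3×10⁻³)^2 = 4.0×10⁻²
[Ca²⁺] = 4.0×10⁻² mol/L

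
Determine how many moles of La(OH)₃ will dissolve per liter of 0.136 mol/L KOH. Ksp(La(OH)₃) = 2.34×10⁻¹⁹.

9.30×10⁻¹⁷ M

La(OH)₃(s) ⇌ La³⁺(aq) + 3 OH⁻(aq)
The solution already contains OH⁻ at 0.136 mol/L. Let s be the molar solubility of La(OH)₃.
[OH⁻] ≈ 0.136 mol/L (common ion dominates); [La³⁺] = s.
Ksp = [La³⁺][OH⁻]^3 = s(0.136)^3
s = 2.34×10⁻¹⁹ / (0.136)^3 = 9.30×10⁻¹⁷
s = 9.30×10⁻¹⁷ mol/L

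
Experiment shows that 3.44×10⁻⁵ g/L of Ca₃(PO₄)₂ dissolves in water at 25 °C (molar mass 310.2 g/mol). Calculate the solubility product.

Ksp = 1.81×10⁻³³

Convert to molarity: s = 3.44×10⁻⁵ / 310.2 = 1.1090×10⁻⁷ mol/L
Ca₃(PO₄)₂(s) ⇌ 3 Ca²⁺(aq) + 2 PO₄³⁻(aq)
If s mol/L of Ca₃(PO₄)₂ dissolves, [Ca²⁺] = 3s and [PO₄³⁻] = 2s.
Ksp = [Ca²⁺]^3[PO₄³⁻]^2 = (3s)^3 · (2s)^2 = 108s^5
Ksp = 108 × (1.1090×10⁻⁷)^5 = 1.81×10⁻³³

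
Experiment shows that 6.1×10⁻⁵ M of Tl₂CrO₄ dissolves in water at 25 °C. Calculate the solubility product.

Tl₂CrO₄(s) ⇌ 2 Tl⁺(aq) + CrO₄²⁻(aq)
Call the molar solubility s, so that [Tl⁺] = 2s and [CrO₄²⁻] = s.
Ksp = [Tl⁺]^2[CrO₄²⁻] = (2s)^2 · s = 4s^3
Ksp = 4 × (6.1×10⁻⁵)^3 = 9.1×10⁻¹³

Ksp = 9.1×10⁻¹³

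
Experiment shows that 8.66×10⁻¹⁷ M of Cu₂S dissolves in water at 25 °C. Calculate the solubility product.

Ksp = 2.60×10⁻⁴⁸

Cu₂S(s) ⇌ 2 Cu⁺(aq) + S²⁻(aq)
For each mole of Cu₂S that dissolves per liter, [Cu⁺] = 2s and [S²⁻] = s; let s denote this solubility.
Ksp = [Cu⁺]^2[S²⁻] = (2s)^2 · s = 4s^3
Ksp = 4 × (8.66×10⁻¹⁷)^3 = 2.60×10⁻⁴⁸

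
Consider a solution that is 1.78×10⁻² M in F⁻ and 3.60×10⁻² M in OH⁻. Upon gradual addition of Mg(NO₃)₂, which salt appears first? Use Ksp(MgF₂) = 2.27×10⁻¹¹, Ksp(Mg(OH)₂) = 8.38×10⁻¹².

Precipitation of each salt begins when its ion product equals Ksp.
For MgF₂: [Mg²⁺] = (Ksp/[F⁻]^2) = 7.16×10⁻⁸ M
For Mg(OH)₂: [Mg²⁺] = (Ksp/[OH⁻]^2) = 6.47×10⁻⁹ M
The smaller threshold [Mg²⁺] is reached first, so Mg(OH)₂ precipitates first.

Mg(OH)₂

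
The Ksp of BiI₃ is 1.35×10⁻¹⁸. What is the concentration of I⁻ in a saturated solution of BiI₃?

BiI₃(s) ⇌ Bi³⁺(aq) + 3 I⁻(aq)
For each mole of BiI₃ that dissolves per liter, [Bi³⁺] = s and [I⁻] = 3s; let s denote this solubility.
Ksp = [Bi³⁺][I⁻]^3 = s · (3s)^3 = 27s^4 = 1.35×10⁻¹⁸
s = 1.50×10⁻⁵ M
[I⁻] = 3s = 4.49×10⁻⁵ M

4.49×10⁻⁵ M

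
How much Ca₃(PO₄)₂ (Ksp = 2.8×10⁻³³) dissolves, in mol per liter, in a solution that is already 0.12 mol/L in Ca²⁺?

6.4×10⁻¹⁶ M

Ca₃(PO₄)₂(s) ⇌ 3 Ca²⁺(aq) + 2 PO₄³⁻(aq)
Let s be the solubility of Ca₃(PO₄)₂ here. The common ion gives [Ca²⁺] ≈ 0.12 mol/L, and [PO₄³⁻] = 2s.
Ksp = [Ca²⁺]^3[PO₄³⁻]^2 = (0.12)^3(2s)^2
(2s)^2 = 2.8×10⁻³³ / (0.12)^3 = 1.6×10⁻³⁰
s = 6.4×10⁻¹⁶ mol/L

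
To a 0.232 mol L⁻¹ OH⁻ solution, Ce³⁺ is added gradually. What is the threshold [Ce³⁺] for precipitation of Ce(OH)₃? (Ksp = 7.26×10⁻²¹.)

Precipitation begins when Q = Ksp.
Ce(OH)₃(s) ⇌ Ce³⁺(aq) + 3 OH⁻(aq)
Ksp = [Ce³⁺][OH⁻]^3 = [Ce³⁺](0.232)^3
[Ce³⁺] = 7.26×10⁻²¹ / (0.232)^3 = 5.81×10⁻¹⁹
[Ce³⁺] = 5.81×10⁻¹⁹ mol L⁻¹

5.81×10⁻¹⁹ M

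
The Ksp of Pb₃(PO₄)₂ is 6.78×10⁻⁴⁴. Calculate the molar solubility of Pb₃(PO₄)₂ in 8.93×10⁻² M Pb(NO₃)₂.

Pb₃(PO₄)₂(s) ⇌ 3 Pb²⁺(aq) + 2 PO₄³⁻(aq)
Pb²⁺ is already present at 8.93×10⁻² M. If s mol/L of Pb₃(PO₄)₂ dissolves, [PO₄³⁻] = 2s while [Pb²⁺] ≈ 8.93×10⁻² M.
Ksp = [Pb²⁺]^3[PO₄³⁻]^2 = (8.93×10⁻²)^3(2s)^2
(2s)^2 = 6.78×10⁻⁴⁴ / (8.93×10⁻²)^3 = 9.52×10⁻⁴¹
s = 4.88×10⁻²¹ M

4.88×10⁻²¹ M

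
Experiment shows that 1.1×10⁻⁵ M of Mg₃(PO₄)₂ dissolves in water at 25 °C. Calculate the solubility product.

Ksp = 1.7×10⁻²³

Mg₃(PO₄)₂(s) ⇌ 3 Mg²⁺(aq) + 2 PO₄³⁻(aq)
For each mole of Mg₃(PO₄)₂ that dissolves per liter, [Mg²⁺] = 3s and [PO₄³⁻] = 2s; let s denote this solubility.
Ksp = [Mg²⁺]^3[PO₄³⁻]^2 = (3s)^3 · (2s)^2 = 108s^5
Ksp = 108 × (1.1×10⁻⁵)^5 = 1.7×10⁻²³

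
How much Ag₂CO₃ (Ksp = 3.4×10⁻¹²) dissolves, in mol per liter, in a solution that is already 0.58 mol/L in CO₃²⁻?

Ag₂CO₃(s) ⇌ 2 Ag⁺(aq) + CO₃²⁻(aq)
With CO₃²⁻ already at 0.58 mol/L and s small, take [CO₃²⁻] ≈ 0.58 mol/L and [Ag⁺] = 2s.
Ksp = [Ag⁺]^2[CO₃²⁻] = (2s)^2(0.58)
(2s)^2 = 3.4×10⁻¹² / (0.58) = 5.9×10⁻¹²
s = 1.2×10⁻⁶ mol/L

1.2×10⁻⁶ M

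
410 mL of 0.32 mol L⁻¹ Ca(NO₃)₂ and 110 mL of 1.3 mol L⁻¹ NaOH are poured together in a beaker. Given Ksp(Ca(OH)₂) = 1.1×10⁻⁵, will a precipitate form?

Yes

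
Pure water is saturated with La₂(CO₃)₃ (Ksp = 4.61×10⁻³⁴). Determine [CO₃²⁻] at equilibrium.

2.53×10⁻⁷ M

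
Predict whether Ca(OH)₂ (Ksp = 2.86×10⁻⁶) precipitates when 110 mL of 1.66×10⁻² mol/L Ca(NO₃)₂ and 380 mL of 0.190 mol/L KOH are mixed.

Yes

After mixing, V = 110 mL + 380 mL = 490 mL.
[Ca²⁺] = (1.66×10⁻²)(110)/490 = 3.73×10⁻³ mol/L
[OH⁻] = (0.190)(380)/490 = 0.147 mol/L
Q = [Ca²⁺][OH⁻]^2 = 8.09×10⁻⁵
Since Q (8.09×10⁻⁵) exceeds Ksp (2.86×10⁻⁶), Ca(OH)₂ will precipitate.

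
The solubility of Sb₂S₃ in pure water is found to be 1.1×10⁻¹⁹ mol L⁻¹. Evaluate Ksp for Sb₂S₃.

Ksp = 1.7×10⁻⁹³

Sb₂S₃(s) ⇌ 2 Sb³⁺(aq) + 3 S²⁻(aq)
Call the molar solubility s, so that [Sb³⁺] = 2s and [S²⁻] = 3s.
Ksp = [Sb³⁺]^2[S²⁻]^3 = (2s)^2 · (3s)^3 = 108s^5
Ksp = 108 × (1.1×10⁻¹⁹)^5 = 1.7×10⁻⁹³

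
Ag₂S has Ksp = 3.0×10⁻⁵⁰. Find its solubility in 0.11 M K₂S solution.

2.6×10⁻²⁵ M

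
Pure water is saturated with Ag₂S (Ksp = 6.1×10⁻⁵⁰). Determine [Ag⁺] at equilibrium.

5.0×10⁻¹⁷ M

Ag₂S(s) ⇌ 2 Ag⁺(aq) + S²⁻(aq)
For each mole of Ag₂S that dissolves per liter, [Ag⁺] = 2s and [S²⁻] = s; let s denote this solubility.
Ksp = [Ag⁺]^2[S²⁻] = (2s)^2 · s = 4s^3 = 6.1×10⁻⁵⁰
s = 2.5×10⁻¹⁷ M
[Ag⁺] = 2s = 5.0×10⁻¹⁷ M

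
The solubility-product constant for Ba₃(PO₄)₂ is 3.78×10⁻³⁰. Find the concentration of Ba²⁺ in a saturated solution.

1.53×10⁻⁶ M

Ba₃(PO₄)₂(s) ⇌ 3 Ba²⁺(aq) + 2 PO₄³⁻(aq)
For each mole of Ba₃(PO₄)₂ that dissolves per liter, [Ba²⁺] = 3s and [PO₄³⁻] = 2s; let s denote this solubility.
Ksp = [Ba²⁺]^3[PO₄³⁻]^2 = (3s)^3 · (2s)^2 = 108s^5 = 3.78×10⁻³⁰
s = 5.11×10⁻⁷ mol/L
[Ba²⁺] = 3s = 1.53×10⁻⁶ mol/L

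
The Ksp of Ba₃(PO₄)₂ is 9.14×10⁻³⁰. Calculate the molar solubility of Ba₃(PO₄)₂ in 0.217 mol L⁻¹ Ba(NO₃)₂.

1.50×10⁻¹⁴ M

Ba₃(PO₄)₂(s) ⇌ 3 Ba²⁺(aq) + 2 PO₄³⁻(aq)
With Ba²⁺ already at 0.217 mol L⁻¹ and s small, take [Ba²⁺] ≈ 0.217 mol L⁻¹ and [PO₄³⁻] = 2s.
Ksp = [Ba²⁺]^3[PO₄³⁻]^2 = (0.217)^3(2s)^2
(2s)^2 = 9.14×10⁻³⁰ / (0.217)^3 = 8.94×10⁻²⁸
s = 1.50×10⁻¹⁴ mol L⁻¹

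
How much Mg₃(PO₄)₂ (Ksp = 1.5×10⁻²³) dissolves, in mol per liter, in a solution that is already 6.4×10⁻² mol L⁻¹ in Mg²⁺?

1.2×10⁻¹⁰ M

Mg₃(PO₄)₂(s) ⇌ 3 Mg²⁺(aq) + 2 PO₄³⁻(aq)
With Mg²⁺ already at 6.4×10⁻² mol L⁻¹ and s small, take [Mg²⁺] ≈ 6.4×10⁻² mol L⁻¹ and [PO₄³⁻] = 2s.
Ksp = [Mg²⁺]^3[PO₄³⁻]^2 = (6.4×10⁻²)^3(2s)^2
(2s)^2 = 1.5×10⁻²³ / (6.4×10⁻²)^3 = 5.7×10⁻²⁰
s = 1.2×10⁻¹⁰ mol L⁻¹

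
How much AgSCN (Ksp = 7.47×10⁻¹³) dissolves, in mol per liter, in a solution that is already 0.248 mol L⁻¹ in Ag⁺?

3.01×10⁻¹² M

AgSCN(s) ⇌ Ag⁺(aq) + SCN⁻(aq)
The solution already contains Ag⁺ at 0.248 mol L⁻¹. Let s be the molar solubility of AgSCN.
[Ag⁺] ≈ 0.248 mol L⁻¹ (common ion dominates); [SCN⁻] = s.
Ksp = [Ag⁺][SCN⁻] = (0.248)s
s = 7.47×10⁻¹³ / (0.248) = 3.01×10⁻¹²
s = 3.01×10⁻¹² mol L⁻¹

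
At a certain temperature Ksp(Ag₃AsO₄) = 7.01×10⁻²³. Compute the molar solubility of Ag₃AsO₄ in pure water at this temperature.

Ag₃AsO₄(s) ⇌ 3 Ag⁺(aq) + AsO₄³⁻(aq)
Let s be the molar solubility. Then [Ag⁺] = 3s and [AsO₄³⁻] = s.
Ksp = [Ag⁺]^3[AsO₄³⁻] = (3s)^3 · s = 27s^4
27s^4 = 7.01×10⁻²³  ⇒  s^4 = 2.60×10⁻²⁴
s = 1.27×10⁻⁶ mol/L

1.27×10⁻⁶ M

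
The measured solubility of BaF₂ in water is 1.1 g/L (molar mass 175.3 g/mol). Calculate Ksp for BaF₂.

s = (1.1 g L⁻¹)/(175.3 g mol⁻¹) = 6.275×10⁻³ M
BaF₂(s) ⇌ Ba²⁺(aq) + 2 F⁻(aq)
For each mole of BaF₂ that dissolves per liter, [Ba²⁺] = s and [F⁻] = 2s; let s denote this solubility.
Ksp = [Ba²⁺][F⁻]^2 = s · (2s)^2 = 4s^3
Ksp = 4 × (6.275×10⁻³)^3 = 9.9×10⁻⁷

Ksp = 9.9×10⁻⁷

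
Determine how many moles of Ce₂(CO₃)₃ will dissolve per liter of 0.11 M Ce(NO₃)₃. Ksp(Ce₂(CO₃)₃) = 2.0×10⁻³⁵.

3.9×10⁻¹² M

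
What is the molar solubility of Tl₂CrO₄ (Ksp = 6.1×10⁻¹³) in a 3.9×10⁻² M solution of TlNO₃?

Tl₂CrO₄(s) ⇌ 2 Tl⁺(aq) + CrO₄²⁻(aq)
Tl⁺ is already present at 3.9×10⁻² M. If s mol/L of Tl₂CrO₄ dissolves, [CrO₄²⁻] = s while [Tl⁺] ≈ 3.9×10⁻² M.
Ksp = [Tl⁺]^2[CrO₄²⁻] = (3.9×10⁻²)^2s
s = 6.1×10⁻¹³ / (3.9×10⁻²)^2 = 4.0×10⁻¹⁰
s = 4.0×10⁻¹⁰ M

4.0×10⁻¹⁰ M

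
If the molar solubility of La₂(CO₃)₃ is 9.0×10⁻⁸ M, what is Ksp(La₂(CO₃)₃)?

La₂(CO₃)₃(s) ⇌ 2 La³⁺(aq) + 3 CO₃²⁻(aq)
Let s be the molar solubility. Then [La³⁺] = 2s and [CO₃²⁻] = 3s.
Ksp = [La³⁺]^2[CO₃²⁻]^3 = (2s)^2 · (3s)^3 = 108s^5
Ksp = 108 × (9.0×10⁻⁸)^5 = 6.4×10⁻³⁴

Ksp = 6.4×10⁻³⁴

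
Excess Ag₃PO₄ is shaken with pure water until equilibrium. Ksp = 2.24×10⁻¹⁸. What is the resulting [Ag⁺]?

Ag₃PO₄(s) ⇌ 3 Ag⁺(aq) + PO₄³⁻(aq)
If s mol/L of Ag₃PO₄ dissolves, [Ag⁺] = 3s and [PO₄³⁻] = s.
Ksp = [Ag⁺]^3[PO₄³⁻] = (3s)^3 · s = 27s^4 = 2.24×10⁻¹⁸
s = 1.70×10⁻⁵ M
[Ag⁺] = 3s = 5.09×10⁻⁵ M

5.09×10⁻⁵ M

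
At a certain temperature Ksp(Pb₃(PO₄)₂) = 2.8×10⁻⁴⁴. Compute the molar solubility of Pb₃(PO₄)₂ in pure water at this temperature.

7.6×10⁻¹⁰ M

Pb₃(PO₄)₂(s) ⇌ 3 Pb²⁺(aq) + 2 PO₄³⁻(aq)
For each mole of Pb₃(PO₄)₂ that dissolves per liter, [Pb²⁺] = 3s and [PO₄³⁻] = 2s; let s denote this solubility.
Ksp = [Pb²⁺]^3[PO₄³⁻]^2 = (3s)^3 · (2s)^2 = 108s^5
108s^5 = 2.8×10⁻⁴⁴  ⇒  s^5 = 2.6×10⁻⁴⁶
s = 7.6×10⁻¹⁰ M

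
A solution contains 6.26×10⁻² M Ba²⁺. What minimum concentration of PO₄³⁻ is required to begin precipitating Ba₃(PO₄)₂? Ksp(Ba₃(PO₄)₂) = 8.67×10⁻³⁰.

1.88×10⁻¹³ M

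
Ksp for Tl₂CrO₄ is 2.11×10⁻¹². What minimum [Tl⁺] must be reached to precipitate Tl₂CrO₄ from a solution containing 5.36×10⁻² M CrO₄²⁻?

The threshold for precipitation is Q = Ksp.
Tl₂CrO₄(s) ⇌ 2 Tl⁺(aq) + CrO₄²⁻(aq)
Ksp = [Tl⁺]^2[CrO₄²⁻] = [Tl⁺]^2(5.36×10⁻²)
[Tl⁺]^2 = 2.11×10⁻¹² / (5.36×10⁻²) = 3.94×10⁻¹¹
[Tl⁺] = 6.27×10⁻⁶ M

6.27×10⁻⁶ M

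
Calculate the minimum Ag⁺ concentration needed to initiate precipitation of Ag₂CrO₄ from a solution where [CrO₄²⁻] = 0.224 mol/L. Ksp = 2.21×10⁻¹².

A salt starts to precipitate once the ion product Q reaches its Ksp.
Ag₂CrO₄(s) ⇌ 2 Ag⁺(aq) + CrO₄²⁻(aq)
Ksp = [Ag⁺]^2[CrO₄²⁻] = [Ag⁺]^2(0.224)
[Ag⁺]^2 = 2.21×10⁻¹² / (0.224) = 9.87×10⁻¹²
[Ag⁺] = 3.14×10⁻⁶ mol/L

3.14×10⁻⁶ M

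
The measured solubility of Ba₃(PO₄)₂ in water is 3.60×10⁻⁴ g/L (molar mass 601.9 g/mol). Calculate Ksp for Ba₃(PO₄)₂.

Ksp = 8.27×10⁻³⁰

s = (3.60×10⁻⁴ g L⁻¹)/(601.9 g mol⁻¹) = 5.9811×10⁻⁷ M
Ba₃(PO₄)₂(s) ⇌ 3 Ba²⁺(aq) + 2 PO₄³⁻(aq)
Call the molar solubility s, so that [Ba²⁺] = 3s and [PO₄³⁻] = 2s.
Ksp = [Ba²⁺]^3[PO₄³⁻]^2 = (3s)^3 · (2s)^2 = 108s^5
Ksp = 108 × (5.9811×10⁻⁷)^5 = 8.27×10⁻³⁰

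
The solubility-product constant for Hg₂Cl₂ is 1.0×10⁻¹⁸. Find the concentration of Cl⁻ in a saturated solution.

Hg₂Cl₂(s) ⇌ Hg₂²⁺(aq) + 2 Cl⁻(aq)
Call the molar solubility s, so that [Hg₂²⁺] = s and [Cl⁻] = 2s.
Ksp = [Hg₂²⁺][Cl⁻]^2 = s · (2s)^2 = 4s^3 = 1.0×10⁻¹⁸
s = 6.3×10⁻⁷ mol L⁻¹
[Cl⁻] = 2s = 1.3×10⁻⁶ mol L⁻¹

1.3×10⁻⁶ M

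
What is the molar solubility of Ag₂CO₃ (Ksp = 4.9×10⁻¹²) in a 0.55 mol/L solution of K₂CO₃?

1.5×10⁻⁶ M

Ag₂CO₃(s) ⇌ 2 Ag⁺(aq) + CO₃²⁻(aq)
The solution already contains CO₃²⁻ at 0.55 mol/L. Let s be the molar solubility of Ag₂CO₃.
[CO₃²⁻] ≈ 0.55 mol/L (common ion dominates); [Ag⁺] = 2s.
Ksp = [Ag⁺]^2[CO₃²⁻] = (2s)^2(0.55)
(2s)^2 = 4.9×10⁻¹² / (0.55) = 8.9×10⁻¹²
s = 1.5×10⁻⁶ mol/L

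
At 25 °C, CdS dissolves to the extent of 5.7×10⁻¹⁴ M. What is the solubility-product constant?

CdS(s) ⇌ Cd²⁺(aq) + S²⁻(aq)
For each mole of CdS that dissolves per liter, [Cd²⁺] = s and [S²⁻] = s; let s denote this solubility.
Ksp = [Cd²⁺][S²⁻] = s · s = s^2
Ksp = (5.7×10⁻¹⁴)^2 = 3.2×10⁻²⁷

Ksp = 3.2×10⁻²⁷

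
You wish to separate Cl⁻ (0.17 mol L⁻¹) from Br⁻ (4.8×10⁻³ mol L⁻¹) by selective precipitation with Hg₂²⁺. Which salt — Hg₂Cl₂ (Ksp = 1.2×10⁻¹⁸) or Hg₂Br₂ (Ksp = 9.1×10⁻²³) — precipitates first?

Hg₂Br₂

The threshold for precipitation is Q = Ksp.
For Hg₂Cl₂: [Hg₂²⁺] = (Ksp/[Cl⁻]^2) = 4.2×10⁻¹⁷ mol L⁻¹
For Hg₂Br₂: [Hg₂²⁺] = (Ksp/[Br⁻]^2) = 3.9×10⁻¹⁸ mol L⁻¹
Since Hg₂Br₂ needs less Hg₂²⁺ to reach saturation, it precipitates first.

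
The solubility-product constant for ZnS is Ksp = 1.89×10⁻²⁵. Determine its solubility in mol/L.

4.35×10⁻¹³ M

ZnS(s) ⇌ Zn²⁺(aq) + S²⁻(aq)
For each mole of ZnS that dissolves per liter, [Zn²⁺] = s and [S²⁻] = s; let s denote this solubility.
Ksp = [Zn²⁺][S²⁻] = s · s = s^2
s^2 = 1.89×10⁻²⁵
s = (1.89×10⁻²⁵)^(1/2) = 4.35×10⁻¹³ mol L⁻¹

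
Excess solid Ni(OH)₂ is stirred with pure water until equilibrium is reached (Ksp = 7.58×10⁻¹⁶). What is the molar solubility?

Ni(OH)₂(s) ⇌ Ni²⁺(aq) + 2 OH⁻(aq)
If s mol/L of Ni(OH)₂ dissolves, [Ni²⁺] = s and [OH⁻] = 2s.
Ksp = [Ni²⁺][OH⁻]^2 = s · (2s)^2 = 4s^3
4s^3 = 7.58×10⁻¹⁶  ⇒  s^3 = 1.90×10⁻¹⁶
s = 5.74×10⁻⁶ mol L⁻¹

5.74×10⁻⁶ M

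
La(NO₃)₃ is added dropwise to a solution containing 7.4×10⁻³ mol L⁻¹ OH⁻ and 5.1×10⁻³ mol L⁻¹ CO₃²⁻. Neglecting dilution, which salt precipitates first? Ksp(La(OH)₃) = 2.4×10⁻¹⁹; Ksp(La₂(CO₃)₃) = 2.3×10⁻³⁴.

Precipitation begins when Q = Ksp.
For La(OH)₃: [La³⁺] = (Ksp/[OH⁻]^3) = 5.9×10⁻¹³ mol L⁻¹
For La₂(CO₃)₃: [La³⁺] = (Ksp/[CO₃²⁻]^3)^(1/2) = 4.2×10⁻¹⁴ mol L⁻¹
La₂(CO₃)₃ requires the lower [La³⁺], so it precipitates first.

La₂(CO₃)₃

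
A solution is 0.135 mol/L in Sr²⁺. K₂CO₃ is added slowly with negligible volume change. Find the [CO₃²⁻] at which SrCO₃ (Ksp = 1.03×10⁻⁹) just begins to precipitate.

7.63×10⁻⁹ M

Precipitation begins when Q = Ksp.
SrCO₃(s) ⇌ Sr²⁺(aq) + CO₃²⁻(aq)
Ksp = [Sr²⁺][CO₃²⁻] = [CO₃²⁻](0.135)
[CO₃²⁻] = 1.03×10⁻⁹ / (0.135) = 7.63×10⁻⁹
[CO₃²⁻] = 7.63×10⁻⁹ mol/L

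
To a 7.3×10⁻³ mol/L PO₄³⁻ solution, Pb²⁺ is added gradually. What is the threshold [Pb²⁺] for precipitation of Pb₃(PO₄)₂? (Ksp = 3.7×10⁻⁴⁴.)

The threshold for precipitation is Q = Ksp.
Pb₃(PO₄)₂(s) ⇌ 3 Pb²⁺(aq) + 2 PO₄³⁻(aq)
Ksp = [Pb²⁺]^3[PO₄³⁻]^2 = [Pb²⁺]^3(7.3×10⁻³)^2
[Pb²⁺]^3 = 3.7×10⁻⁴⁴ / (7.3×10⁻³)^2 = 6.9×10⁻⁴⁰
[Pb²⁺] = 8.9×10⁻¹⁴ mol/L

8.9×10⁻¹⁴ M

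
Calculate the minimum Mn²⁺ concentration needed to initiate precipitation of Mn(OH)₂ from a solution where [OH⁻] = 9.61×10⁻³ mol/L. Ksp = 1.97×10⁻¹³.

2.13×10⁻⁹ M

The threshold for precipitation is Q = Ksp.
Mn(OH)₂(s) ⇌ Mn²⁺(aq) + 2 OH⁻(aq)
Ksp = [Mn²⁺][OH⁻]^2 = [Mn²⁺](9.61×10⁻³)^2
[Mn²⁺] = 1.97×10⁻¹³ / (9.61×10⁻³)^2 = 2.13×10⁻⁹
[Mn²⁺] = 2.13×10⁻⁹ mol/L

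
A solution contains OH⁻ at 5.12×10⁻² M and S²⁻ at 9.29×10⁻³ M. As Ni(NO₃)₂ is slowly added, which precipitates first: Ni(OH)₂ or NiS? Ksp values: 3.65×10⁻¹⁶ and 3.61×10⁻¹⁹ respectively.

Each salt precipitates once Q = Ksp for that salt.
For Ni(OH)₂: [Ni²⁺] = (Ksp/[OH⁻]^2) = 1.39×10⁻¹³ M
For NiS: [Ni²⁺] = (Ksp/[S²⁻]) = 3.89×10⁻¹⁷ M
Since NiS needs less Ni²⁺ to reach saturation, it precipitates first.

NiS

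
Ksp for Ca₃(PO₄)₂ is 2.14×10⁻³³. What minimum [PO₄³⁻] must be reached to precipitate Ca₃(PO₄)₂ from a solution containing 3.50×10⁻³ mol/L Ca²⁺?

Precipitation begins when Q = Ksp.
Ca₃(PO₄)₂(s) ⇌ 3 Ca²⁺(aq) + 2 PO₄³⁻(aq)
Ksp = [Ca²⁺]^3[PO₄³⁻]^2 = [PO₄³⁻]^2(3.50×10⁻³)^3
[PO₄³⁻]^2 = 2.14×10⁻³³ / (3.50×10⁻³)^3 = 4.99×10⁻²⁶
[PO₄³⁻] = 2.23×10⁻¹³ mol/L

2.23×10⁻¹³ M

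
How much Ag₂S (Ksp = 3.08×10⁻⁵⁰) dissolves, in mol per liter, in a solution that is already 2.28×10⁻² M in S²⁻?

5.81×10⁻²⁵ M

Ag₂S(s) ⇌ 2 Ag⁺(aq) + S²⁻(aq)
With S²⁻ already at 2.28×10⁻² M and s small, take [S²⁻] ≈ 2.28×10⁻² M and [Ag⁺] = 2s.
Ksp = [Ag⁺]^2[S²⁻] = (2s)^2(2.28×10⁻²)
(2s)^2 = 3.08×10⁻⁵⁰ / (2.28×10⁻²) = 1.35×10⁻⁴⁸
s = 5.81×10⁻²⁵ M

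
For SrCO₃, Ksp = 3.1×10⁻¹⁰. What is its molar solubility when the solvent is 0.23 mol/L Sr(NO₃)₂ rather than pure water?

1.3×10⁻⁹ M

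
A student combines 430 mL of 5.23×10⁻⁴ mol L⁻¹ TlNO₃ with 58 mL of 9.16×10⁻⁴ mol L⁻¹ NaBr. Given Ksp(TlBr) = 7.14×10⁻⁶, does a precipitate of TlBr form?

No

After mixing, V = 430 mL + 58 mL = 488 mL.
[Tl⁺] = (5.23×10⁻⁴)(430)/488 = 4.61×10⁻⁴ mol L⁻¹
[Br⁻] = (9.16×10⁻⁴)(58)/488 = 1.09×10⁻⁴ mol L⁻¹
Q = [Tl⁺][Br⁻] = 5.02×10⁻⁸
Q < Ksp (5.02×10⁻⁸ vs 7.14×10⁻⁶); the solution remains unsaturated and no precipitate forms.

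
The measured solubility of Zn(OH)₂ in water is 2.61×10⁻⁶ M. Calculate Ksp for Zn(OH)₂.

Ksp = 7.11×10⁻¹⁷

Zn(OH)₂(s) ⇌ Zn²⁺(aq) + 2 OH⁻(aq)
With molar solubility s: [Zn²⁺] = s, [OH⁻] = 2s.
Ksp = [Zn²⁺][OH⁻]^2 = s · (2s)^2 = 4s^3
Ksp = 4 × (2.61×10⁻⁶)^3 = 7.11×10⁻¹⁷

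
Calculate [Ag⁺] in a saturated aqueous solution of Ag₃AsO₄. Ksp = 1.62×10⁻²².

Ag₃AsO₄(s) ⇌ 3 Ag⁺(aq) + AsO₄³⁻(aq)
If s mol/L of Ag₃AsO₄ dissolves, [Ag⁺] = 3s and [AsO₄³⁻] = s.
Ksp = [Ag⁺]^3[AsO₄³⁻] = (3s)^3 · s = 27s^4 = 1.62×10⁻²²
s = 1.57×10⁻⁶ mol L⁻¹
[Ag⁺] = 3s = 4.70×10⁻⁶ mol L⁻¹

4.70×10⁻⁶ M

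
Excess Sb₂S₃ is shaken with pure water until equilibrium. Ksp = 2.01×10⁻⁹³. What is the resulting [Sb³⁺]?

Sb₂S₃(s) ⇌ 2 Sb³⁺(aq) + 3 S²⁻(aq)
If s mol/L of Sb₂S₃ dissolves, [Sb³⁺] = 2s and [S²⁻] = 3s.
Ksp = [Sb³⁺]^2[S²⁻]^3 = (2s)^2 · (3s)^3 = 108s^5 = 2.01×10⁻⁹³
s = 1.13×10⁻¹⁹ mol L⁻¹
[Sb³⁺] = 2s = 2.26×10⁻¹⁹ mol L⁻¹

2.26×10⁻¹⁹ M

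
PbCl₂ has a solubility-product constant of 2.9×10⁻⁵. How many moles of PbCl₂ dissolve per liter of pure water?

PbCl₂(s) ⇌ Pb²⁺(aq) + 2 Cl⁻(aq)
For each mole of PbCl₂ that dissolves per liter, [Pb²⁺] = s and [Cl⁻] = 2s; let s denote this solubility.
Ksp = [Pb²⁺][Cl⁻]^2 = s · (2s)^2 = 4s^3
4s^3 = 2.9×10⁻⁵  ⇒  s^3 = 7.3×10⁻⁶
Taking the 3rd root, s = 1.9×10⁻² M.

1.9×10⁻² M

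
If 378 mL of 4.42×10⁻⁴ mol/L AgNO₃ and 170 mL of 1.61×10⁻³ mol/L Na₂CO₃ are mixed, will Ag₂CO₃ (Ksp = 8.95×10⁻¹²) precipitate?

Yes

Total volume after mixing = 378 + 170 = 548 mL.
[Ag⁺] = (4.42×10⁻⁴)(378)/548 = 3.05×10⁻⁴ mol/L
[CO₃²⁻] = (1.61×10⁻³)(170)/548 = 4.99×10⁻⁴ mol/L
Q = [Ag⁺]^2[CO₃²⁻] = 4.64×10⁻¹¹
Q = 4.64×10⁻¹¹ > Ksp = 8.95×10⁻¹², so the solution is supersaturated and Ag₂CO₃ precipitates.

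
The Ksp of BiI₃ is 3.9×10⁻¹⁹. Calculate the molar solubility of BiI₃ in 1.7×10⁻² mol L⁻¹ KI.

7.9×10⁻¹⁴ M

BiI₃(s) ⇌ Bi³⁺(aq) + 3 I⁻(aq)
Let s be the solubility of BiI₃ here. The common ion gives [I⁻] ≈ 1.7×10⁻² mol L⁻¹, and [Bi³⁺] = s.
Ksp = [Bi³⁺][I⁻]^3 = s(1.7×10⁻²)^3
s = 3.9×10⁻¹⁹ / (1.7×10⁻²)^3 = 7.9×10⁻¹⁴
s = 7.9×10⁻¹⁴ mol L⁻¹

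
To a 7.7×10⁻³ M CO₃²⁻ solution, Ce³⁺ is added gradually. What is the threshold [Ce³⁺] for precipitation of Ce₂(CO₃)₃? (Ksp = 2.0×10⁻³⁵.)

A salt starts to precipitate once the ion product Q reaches its Ksp.
Ce₂(CO₃)₃(s) ⇌ 2 Ce³⁺(aq) + 3 CO₃²⁻(aq)
Ksp = [Ce³⁺]^2[CO₃²⁻]^3 = [Ce³⁺]^2(7.7×10⁻³)^3
[Ce³⁺]^2 = 2.0×10⁻³⁵ / (7.7×10⁻³)^3 = 4.4×10⁻²⁹
[Ce³⁺] = 6.6×10⁻¹⁵ M

6.6×10⁻¹⁵ M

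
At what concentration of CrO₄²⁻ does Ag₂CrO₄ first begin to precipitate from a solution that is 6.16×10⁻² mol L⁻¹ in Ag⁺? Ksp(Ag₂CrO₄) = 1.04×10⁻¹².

A salt starts to precipitate once the ion product Q reaches its Ksp.
Ag₂CrO₄(s) ⇌ 2 Ag⁺(aq) + CrO₄²⁻(aq)
Ksp = [Ag⁺]^2[CrO₄²⁻] = [CrO₄²⁻](6.16×10⁻²)^2
[CrO₄²⁻] = 1.04×10⁻¹² / (6.16×10⁻²)^2 = 2.74×10⁻¹⁰
[CrO₄²⁻] = 2.74×10⁻¹⁰ mol L⁻¹

2.74×10⁻¹⁰ M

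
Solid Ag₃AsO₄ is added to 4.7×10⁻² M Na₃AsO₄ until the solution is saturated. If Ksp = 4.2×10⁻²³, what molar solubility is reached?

Ag₃AsO₄(s) ⇌ 3 Ag⁺(aq) + AsO₄³⁻(aq)
Let s be the solubility of Ag₃AsO₄ here. The common ion gives [AsO₄³⁻] ≈ 4.7×10⁻² M, and [Ag⁺] = 3s.
Ksp = [Ag⁺]^3[AsO₄³⁻] = (3s)^3(4.7×10⁻²)
(3s)^3 = 4.2×10⁻²³ / (4.7×10⁻²) = 8.9×10⁻²²
s = 3.2×10⁻⁸ M

3.2×10⁻⁸ M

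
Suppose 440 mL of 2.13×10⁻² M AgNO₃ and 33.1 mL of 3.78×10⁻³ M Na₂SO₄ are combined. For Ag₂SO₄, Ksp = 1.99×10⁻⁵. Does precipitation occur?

The combined volume is 473.1 mL.
[Ag⁺] = (2.13×10⁻²)(440)/473.1 = 1.98×10⁻² M
[SO₄²⁻] = (3.78×10⁻³)(33.1)/473.1 = 2.64×10⁻⁴ M
Q = [Ag⁺]^2[SO₄²⁻] = 1.04×10⁻⁷
Q = 1.04×10⁻⁷ < Ksp = 1.99×10⁻⁵, so the solution is unsaturated and no precipitate forms.

No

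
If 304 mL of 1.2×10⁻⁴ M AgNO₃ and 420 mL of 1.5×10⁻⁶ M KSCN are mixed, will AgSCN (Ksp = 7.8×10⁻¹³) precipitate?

Yes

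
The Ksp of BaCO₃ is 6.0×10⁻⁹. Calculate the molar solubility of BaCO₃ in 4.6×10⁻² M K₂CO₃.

BaCO₃(s) ⇌ Ba²⁺(aq) + CO₃²⁻(aq)
Let s be the solubility of BaCO₃ here. The common ion gives [CO₃²⁻] ≈ 4.6×10⁻² M, and [Ba²⁺] = s.
Ksp = [Ba²⁺][CO₃²⁻] = s(4.6×10⁻²)
s = 6.0×10⁻⁹ / (4.6×10⁻²) = 1.3×10⁻⁷
s = 1.3×10⁻⁷ M

1.3×10⁻⁷ M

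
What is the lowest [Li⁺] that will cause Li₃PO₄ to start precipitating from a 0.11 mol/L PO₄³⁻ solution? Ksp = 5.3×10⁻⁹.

A salt starts to precipitate once the ion product Q reaches its Ksp.
Li₃PO₄(s) ⇌ 3 Li⁺(aq) + PO₄³⁻(aq)
Ksp = [Li⁺]^3[PO₄³⁻] = [Li⁺]^3(0.11)
[Li⁺]^3 = 5.3×10⁻⁹ / (0.11) = 4.8×10⁻⁸
[Li⁺] = 3.6×10⁻³ mol/L

3.6×10⁻³ M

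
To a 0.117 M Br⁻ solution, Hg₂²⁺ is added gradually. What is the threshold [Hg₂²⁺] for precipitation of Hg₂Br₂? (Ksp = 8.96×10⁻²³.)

Precipitation begins when Q = Ksp.
Hg₂Br₂(s) ⇌ Hg₂²⁺(aq) + 2 Br⁻(aq)
Ksp = [Hg₂²⁺][Br⁻]^2 = [Hg₂²⁺](0.117)^2
[Hg₂²⁺] = 8.96×10⁻²³ / (0.117)^2 = 6.55×10⁻²¹
[Hg₂²⁺] = 6.55×10⁻²¹ M

6.55×10⁻²¹ M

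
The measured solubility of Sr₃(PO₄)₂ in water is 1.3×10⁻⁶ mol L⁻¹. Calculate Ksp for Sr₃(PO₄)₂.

Ksp = 4.0×10⁻²⁸

Sr₃(PO₄)₂(s) ⇌ 3 Sr²⁺(aq) + 2 PO₄³⁻(aq)
Let s be the molar solubility. Then [Sr²⁺] = 3s and [PO₄³⁻] = 2s.
Ksp = [Sr²⁺]^3[PO₄³⁻]^2 = (3s)^3 · (2s)^2 = 108s^5
Ksp = 108 × (1.3×10⁻⁶)^5 = 4.0×10⁻²⁸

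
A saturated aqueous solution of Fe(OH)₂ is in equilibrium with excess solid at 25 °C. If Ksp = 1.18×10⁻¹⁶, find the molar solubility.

3.09×10⁻⁶ M

Fe(OH)₂(s) ⇌ Fe²⁺(aq) + 2 OH⁻(aq)
Let s be the molar solubility. Then [Fe²⁺] = s and [OH⁻] = 2s.
Ksp = [Fe²⁺][OH⁻]^2 = s · (2s)^2 = 4s^3
4s^3 = 1.18×10⁻¹⁶  ⇒  s^3 = 2.95×10⁻¹⁷
Taking the 3rd root, s = 3.09×10⁻⁶ mol/L.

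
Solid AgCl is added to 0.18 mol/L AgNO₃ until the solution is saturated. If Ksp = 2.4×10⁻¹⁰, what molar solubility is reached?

AgCl(s) ⇌ Ag⁺(aq) + Cl⁻(aq)
Ag⁺ is already present at 0.18 mol/L. If s mol/L of AgCl dissolves, [Cl⁻] = s while [Ag⁺] ≈ 0.18 mol/L.
Ksp = [Ag⁺][Cl⁻] = (0.18)s
s = 2.4×10⁻¹⁰ / (0.18) = 1.3×10⁻⁹
s = 1.3×10⁻⁹ mol/L

1.3×10⁻⁹ M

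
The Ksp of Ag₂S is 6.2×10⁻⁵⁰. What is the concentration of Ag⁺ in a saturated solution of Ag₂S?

5.0×10⁻¹⁷ M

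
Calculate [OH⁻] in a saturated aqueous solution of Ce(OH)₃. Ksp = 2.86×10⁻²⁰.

Ce(OH)₃(s) ⇌ Ce³⁺(aq) + 3 OH⁻(aq)
Call the molar solubility s, so that [Ce³⁺] = s and [OH⁻] = 3s.
Ksp = [Ce³⁺][OH⁻]^3 = s · (3s)^3 = 27s^4 = 2.86×10⁻²⁰
s = 5.70×10⁻⁶ mol L⁻¹
[OH⁻] = 3s = 1.71×10⁻⁵ mol L⁻¹

1.71×10⁻⁵ M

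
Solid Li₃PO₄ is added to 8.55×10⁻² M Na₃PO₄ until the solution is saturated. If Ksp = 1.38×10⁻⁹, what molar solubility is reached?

Li₃PO₄(s) ⇌ 3 Li⁺(aq) + PO₄³⁻(aq)
PO₄³⁻ is already present at 8.55×10⁻² M. If s mol/L of Li₃PO₄ dissolves, [Li⁺] = 3s while [PO₄³⁻] ≈ 8.55×10⁻² M.
Ksp = [Li⁺]^3[PO₄³⁻] = (3s)^3(8.55×10⁻²)
(3s)^3 = 1.38×10⁻⁹ / (8.55×10⁻²) = 1.61×10⁻⁸
s = 8.42×10⁻⁴ M

8.42×10⁻⁴ M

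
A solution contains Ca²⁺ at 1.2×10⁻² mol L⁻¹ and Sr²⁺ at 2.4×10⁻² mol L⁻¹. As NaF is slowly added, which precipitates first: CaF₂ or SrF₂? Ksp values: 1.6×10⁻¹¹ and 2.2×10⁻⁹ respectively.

CaF₂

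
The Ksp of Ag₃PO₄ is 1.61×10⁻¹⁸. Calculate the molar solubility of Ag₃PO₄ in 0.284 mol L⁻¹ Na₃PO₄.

Ag₃PO₄(s) ⇌ 3 Ag⁺(aq) + PO₄³⁻(aq)
The solution already contains PO₄³⁻ at 0.284 mol L⁻¹. Let s be the molar solubility of Ag₃PO₄.
[PO₄³⁻] ≈ 0.284 mol L⁻¹ (common ion dominates); [Ag⁺] = 3s.
Ksp = [Ag⁺]^3[PO₄³⁻] = (3s)^3(0.284)
(3s)^3 = 1.61×10⁻¹⁸ / (0.284) = 5.67×10⁻¹⁸
s = 5.94×10⁻⁷ mol L⁻¹

5.94×10⁻⁷ M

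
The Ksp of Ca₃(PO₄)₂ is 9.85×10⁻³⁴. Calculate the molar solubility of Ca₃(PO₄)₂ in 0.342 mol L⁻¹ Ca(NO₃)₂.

Ca₃(PO₄)₂(s) ⇌ 3 Ca²⁺(aq) + 2 PO₄³⁻(aq)
The solution already contains Ca²⁺ at 0.342 mol L⁻¹. Let s be the molar solubility of Ca₃(PO₄)₂.
[Ca²⁺] ≈ 0.342 mol L⁻¹ (common ion dominates); [PO₄³⁻] = 2s.
Ksp = [Ca²⁺]^3[PO₄³⁻]^2 = (0.342)^3(2s)^2
(2s)^2 = 9.85×10⁻³⁴ / (0.342)^3 = 2.46×10⁻³²
s = 7.85×10⁻¹⁷ mol L⁻¹

7.85×10⁻¹⁷ M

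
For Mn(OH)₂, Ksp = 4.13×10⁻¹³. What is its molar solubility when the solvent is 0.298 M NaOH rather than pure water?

4.65×10⁻¹² M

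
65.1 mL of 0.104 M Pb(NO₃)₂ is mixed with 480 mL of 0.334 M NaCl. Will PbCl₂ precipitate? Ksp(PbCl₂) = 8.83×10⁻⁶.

Yes

After mixing, V = 65.1 mL + 480 mL = 545.1 mL.
[Pb²⁺] = (0.104)(65.1)/545.1 = 1.24×10⁻² M
[Cl⁻] = (0.334)(480)/545.1 = 0.294 M
Q = [Pb²⁺][Cl⁻]^2 = 1.07×10⁻³
Q = 1.07×10⁻³ > Ksp = 8.83×10⁻⁶, so the solution is supersaturated and PbCl₂ precipitates.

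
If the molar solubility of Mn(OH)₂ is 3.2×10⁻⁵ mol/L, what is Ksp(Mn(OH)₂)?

Ksp = 1.3×10⁻¹³

Mn(OH)₂(s) ⇌ Mn²⁺(aq) + 2 OH⁻(aq)
Call the molar solubility s, so that [Mn²⁺] = s and [OH⁻] = 2s.
Ksp = [Mn²⁺][OH⁻]^2 = s · (2s)^2 = 4s^3
Ksp = 4 × (3.2×10⁻⁵)^3 = 1.3×10⁻¹³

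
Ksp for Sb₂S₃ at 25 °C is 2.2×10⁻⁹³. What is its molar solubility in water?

Sb₂S₃(s) ⇌ 2 Sb³⁺(aq) + 3 S²⁻(aq)
If s mol/L of Sb₂S₃ dissolves, [Sb³⁺] = 2s and [S²⁻] = 3s.
Ksp = [Sb³⁺]^2[S²⁻]^3 = (2s)^2 · (3s)^3 = 108s^5
108s^5 = 2.2×10⁻⁹³  ⇒  s^5 = 2.0×10⁻⁹⁵
s = (2.0×10⁻⁹⁵)^(1/5) = 1.2×10⁻¹⁹ mol L⁻¹

1.2×10⁻¹⁹ M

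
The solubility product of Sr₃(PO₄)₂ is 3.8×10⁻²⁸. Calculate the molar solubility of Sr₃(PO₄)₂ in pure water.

1.3×10⁻⁶ M

Sr₃(PO₄)₂(s) ⇌ 3 Sr²⁺(aq) + 2 PO₄³⁻(aq)
With molar solubility s: [Sr²⁺] = 3s, [PO₄³⁻] = 2s.
Ksp = [Sr²⁺]^3[PO₄³⁻]^2 = (3s)^3 · (2s)^2 = 108s^5
108s^5 = 3.8×10⁻²⁸  ⇒  s^5 = 3.5×10⁻³⁰
s = (3.5×10⁻³⁰)^(1/5) = 1.3×10⁻⁶ mol L⁻¹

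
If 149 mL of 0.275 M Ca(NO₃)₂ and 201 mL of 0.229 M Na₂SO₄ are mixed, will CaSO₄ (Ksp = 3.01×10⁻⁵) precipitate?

The combined volume is 350 mL.
[Ca²⁺] = (0.275)(149)/350 = 0.117 M
[SO₄²⁻] = (0.229)(201)/350 = 0.132 M
Q = [Ca²⁺][SO₄²⁻] = 1.54×10⁻²
Because Q > Ksp (1.54×10⁻² vs 3.01×10⁻⁵), a precipitate of CaSO₄ forms.

Yes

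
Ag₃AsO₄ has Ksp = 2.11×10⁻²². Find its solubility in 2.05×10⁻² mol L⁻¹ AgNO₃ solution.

Ag₃AsO₄(s) ⇌ 3 Ag⁺(aq) + AsO₄³⁻(aq)
With Ag⁺ already at 2.05×10⁻² mol L⁻¹ and s small, take [Ag⁺] ≈ 2.05×10⁻² mol L⁻¹ and [AsO₄³⁻] = s.
Ksp = [Ag⁺]^3[AsO₄³⁻] = (2.05×10⁻²)^3s
s = 2.11×10⁻²² / (2.05×10⁻²)^3 = 2.45×10⁻¹⁷
s = 2.45×10⁻¹⁷ mol L⁻¹

2.45×10⁻¹⁷ M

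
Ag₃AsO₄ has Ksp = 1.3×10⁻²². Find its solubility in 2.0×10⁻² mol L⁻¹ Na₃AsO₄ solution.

6.2×10⁻⁸ M

Ag₃AsO₄(s) ⇌ 3 Ag⁺(aq) + AsO₄³⁻(aq)
The solution already contains AsO₄³⁻ at 2.0×10⁻² mol L⁻¹. Let s be the molar solubility of Ag₃AsO₄.
[AsO₄³⁻] ≈ 2.0×10⁻² mol L⁻¹ (common ion dominates); [Ag⁺] = 3s.
Ksp = [Ag⁺]^3[AsO₄³⁻] = (3s)^3(2.0×10⁻²)
(3s)^3 = 1.3×10⁻²² / (2.0×10⁻²) = 6.5×10⁻²¹
s = 6.2×10⁻⁸ mol L⁻¹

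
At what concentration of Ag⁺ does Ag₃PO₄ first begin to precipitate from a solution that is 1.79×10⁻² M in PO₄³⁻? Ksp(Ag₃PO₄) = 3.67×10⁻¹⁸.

Precipitation of each salt begins when its ion product equals Ksp.
Ag₃PO₄(s) ⇌ 3 Ag⁺(aq) + PO₄³⁻(aq)
Ksp = [Ag⁺]^3[PO₄³⁻] = [Ag⁺]^3(1.79×10⁻²)
[Ag⁺]^3 = 3.67×10⁻¹⁸ / (1.79×10⁻²) = 2.05×10⁻¹⁶
[Ag⁺] = 5.90×10⁻⁶ M

5.90×10⁻⁶ M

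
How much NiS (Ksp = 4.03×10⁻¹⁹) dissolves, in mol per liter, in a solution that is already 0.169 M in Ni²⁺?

2.38×10⁻¹⁸ M

NiS(s) ⇌ Ni²⁺(aq) + S²⁻(aq)
Let s be the solubility of NiS here. The common ion gives [Ni²⁺] ≈ 0.169 M, and [S²⁻] = s.
Ksp = [Ni²⁺][S²⁻] = (0.169)s
s = 4.03×10⁻¹⁹ / (0.169) = 2.38×10⁻¹⁸
s = 2.38×10⁻¹⁸ M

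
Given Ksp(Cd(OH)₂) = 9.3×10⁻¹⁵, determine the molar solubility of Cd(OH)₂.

1.3×10⁻⁵ M

Cd(OH)₂(s) ⇌ Cd²⁺(aq) + 2 OH⁻(aq)
Let s be the molar solubility. Then [Cd²⁺] = s and [OH⁻] = 2s.
Ksp = [Cd²⁺][OH⁻]^2 = s · (2s)^2 = 4s^3
4s^3 = 9.3×10⁻¹⁵  ⇒  s^3 = 2.3×10⁻¹⁵
s = 1.3×10⁻⁵ M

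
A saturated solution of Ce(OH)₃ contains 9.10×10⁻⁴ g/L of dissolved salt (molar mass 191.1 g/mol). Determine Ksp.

Convert to molarity: s = 9.10×10⁻⁴ / 191.1 = 4.7619×10⁻⁶ mol/L
Ce(OH)₃(s) ⇌ Ce³⁺(aq) + 3 OH⁻(aq)
For each mole of Ce(OH)₃ that dissolves per liter, [Ce³⁺] = s and [OH⁻] = 3s; let s denote this solubility.
Ksp = [Ce³⁺][OH⁻]^3 = s · (3s)^3 = 27s^4
Ksp = 27 × (4.7619×10⁻⁶)^4 = 1.39×10⁻²⁰

Ksp = 1.39×10⁻²⁰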